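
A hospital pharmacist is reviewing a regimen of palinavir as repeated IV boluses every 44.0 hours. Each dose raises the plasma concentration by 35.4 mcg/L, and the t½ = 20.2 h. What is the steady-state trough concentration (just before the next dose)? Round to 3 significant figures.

10.0 mcg/L

k = ln 2 / 20.2 = 0.03431 h⁻¹
Fraction remaining after one interval: e^(−kτ) = e^(−0.03431 × 44.0) = 0.2209
R = 1 / (1 − 0.2209) = 1.284
Css,max = 35.4 × 1.284 = 45.44 mcg/L
Css,min = Css,max × e^(−kτ) = 45.44 × 0.2209 ≈ 10.0 mcg/L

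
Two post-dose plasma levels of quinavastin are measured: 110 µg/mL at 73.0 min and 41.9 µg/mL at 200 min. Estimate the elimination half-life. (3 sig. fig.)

91.2 minutes

k = ln(C₁/C₂) / (t₂ − t₁) = ln(110/41.9) / (200 − 73.0)
  = 0.9652 / 127.0 = 0.007600 min⁻¹
t½ = ln 2 / k = ln 2 / 0.007600 ≈ 91.2 minutes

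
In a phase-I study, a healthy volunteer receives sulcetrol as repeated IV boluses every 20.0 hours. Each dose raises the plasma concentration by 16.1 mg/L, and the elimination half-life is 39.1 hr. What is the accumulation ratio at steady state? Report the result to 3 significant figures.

3.35

k = ln 2 / 39.1 = 0.01773 hr⁻¹
Fraction remaining after one interval: e^(−kτ) = e^(−0.01773 × 20.0) = 0.7015
R = 1 / (1 − 0.7015) = 1 / 0.2985 ≈ 3.35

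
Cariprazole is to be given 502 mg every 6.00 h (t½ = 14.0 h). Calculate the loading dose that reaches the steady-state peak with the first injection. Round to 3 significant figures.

1950 mg

k = ln 2 / 14.0 = 0.04951 h⁻¹
Accumulation ratio R = 1 / (1 − e^(−kτ)) = 1 / (1 − e^(−0.04951×6.00)) = 1 / (1 − 0.7430) = 3.891
Loading dose = maintenance dose × R = 502 × 3.891 ≈ 1950 mg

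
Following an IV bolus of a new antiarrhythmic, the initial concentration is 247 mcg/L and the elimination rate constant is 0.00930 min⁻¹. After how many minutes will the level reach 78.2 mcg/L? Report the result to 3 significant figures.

124 minutes

C(t) = C₀ e^(−kt)  ⇒  t = ln(C₀/C) / k
t = ln(247/78.2) / 0.009300 = 1.150 / 0.009300 ≈ 124 minutes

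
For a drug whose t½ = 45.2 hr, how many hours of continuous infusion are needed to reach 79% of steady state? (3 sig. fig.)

k = ln 2 / 45.2 = 0.01534 hr⁻¹
f = 1 − e^(−kt)  ⇒  t = −ln(1 − f) / k
t = −ln(1 − 0.79) / 0.01534 = 1.561 / 0.01534 ≈ 102 hours

102 hours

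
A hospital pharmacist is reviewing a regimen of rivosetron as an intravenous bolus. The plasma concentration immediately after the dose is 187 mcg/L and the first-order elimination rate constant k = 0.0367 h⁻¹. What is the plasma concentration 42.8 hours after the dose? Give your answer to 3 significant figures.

38.9 mcg/L

C(t) = C₀ e^(−kt) = 187 × e^(−0.03670 × 42.8) = 187 × e^(−1.571) = 187 × 0.2079 ≈ 38.9 mcg/L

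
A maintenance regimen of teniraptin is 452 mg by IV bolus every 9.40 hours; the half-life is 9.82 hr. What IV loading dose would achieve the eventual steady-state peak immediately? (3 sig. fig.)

k = ln 2 / 9.82 = 0.07059 hr⁻¹
Accumulation ratio R = 1 / (1 − e^(−kτ)) = 1 / (1 − e^(−0.07059×9.40)) = 1 / (1 − 0.5150) = 2.062
Loading dose = maintenance dose × R = 452 × 2.062 ≈ 932 mg

932 mg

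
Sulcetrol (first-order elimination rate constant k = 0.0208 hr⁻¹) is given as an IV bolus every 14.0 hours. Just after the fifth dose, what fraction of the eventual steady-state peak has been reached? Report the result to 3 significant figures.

f_n = 1 − e^(−nkτ) = 1 − e^(−5 × 0.02080 × 14.0) = 1 − e^(−1.456) = 1 − 0.2332 ≈ 0.767

0.767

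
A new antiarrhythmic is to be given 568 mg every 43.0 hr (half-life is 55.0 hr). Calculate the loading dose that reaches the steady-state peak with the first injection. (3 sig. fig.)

1360 mg

k = ln 2 / 55.0 = 0.01260 hr⁻¹
Accumulation ratio R = 1 / (1 − e^(−kτ)) = 1 / (1 − e^(−0.01260×43.0)) = 1 / (1 − 0.5816) = 2.390
Loading dose = maintenance dose × R = 568 × 2.390 ≈ 1360 mg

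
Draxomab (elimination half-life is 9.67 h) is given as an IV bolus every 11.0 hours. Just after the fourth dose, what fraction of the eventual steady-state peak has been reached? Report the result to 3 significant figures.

0.957

k = ln 2 / 9.67 = 0.07168 h⁻¹
f_n = 1 − e^(−nkτ) = 1 − e^(−4 × 0.07168 × 11.0) = 1 − e^(−3.154) = 1 − 0.04268 ≈ 0.957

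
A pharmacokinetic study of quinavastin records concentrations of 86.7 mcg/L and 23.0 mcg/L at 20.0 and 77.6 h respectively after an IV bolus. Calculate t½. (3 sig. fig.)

30.1 hours

k = ln(C₁/C₂) / (t₂ − t₁) = ln(86.7/23.0) / (77.6 − 20.0)
  = 1.327 / 57.60 = 0.02304 h⁻¹
t½ = ln 2 / k = ln 2 / 0.02304 ≈ 30.1 hours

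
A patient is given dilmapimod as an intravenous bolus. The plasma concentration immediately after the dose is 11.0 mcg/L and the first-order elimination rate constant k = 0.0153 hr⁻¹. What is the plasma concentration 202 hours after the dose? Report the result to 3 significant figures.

0.500 mcg/L

C(t) = C₀ e^(−kt) = 11.0 × e^(−0.01530 × 202) = 11.0 × e^(−3.091) = 11.0 × 0.04547 ≈ 0.500 mcg/L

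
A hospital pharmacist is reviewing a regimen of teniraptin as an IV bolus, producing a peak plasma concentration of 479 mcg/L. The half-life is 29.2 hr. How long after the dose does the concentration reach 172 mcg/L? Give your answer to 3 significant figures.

k = ln 2 / 29.2 = 0.02374 hr⁻¹
C(t) = C₀ e^(−kt)  ⇒  t = ln(C₀/C) / k
t = ln(479/172) / 0.02374 = 1.024 / 0.02374 ≈ 43.1 hours

43.1 hours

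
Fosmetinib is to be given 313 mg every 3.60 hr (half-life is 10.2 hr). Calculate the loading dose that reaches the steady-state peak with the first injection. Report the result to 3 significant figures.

k = ln 2 / 10.2 = 0.06796 hr⁻¹
Accumulation ratio R = 1 / (1 − e^(−kτ)) = 1 / (1 − e^(−0.06796×3.60)) = 1 / (1 − 0.7830) = 4.608
Loading dose = maintenance dose × R = 313 × 4.608 ≈ 1440 mg

1440 mg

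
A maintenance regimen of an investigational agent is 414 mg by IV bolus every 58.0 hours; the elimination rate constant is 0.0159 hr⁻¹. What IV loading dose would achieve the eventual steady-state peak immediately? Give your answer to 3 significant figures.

687 mg

Accumulation ratio R = 1 / (1 − e^(−kτ)) = 1 / (1 − e^(−0.01590×58.0)) = 1 / (1 − 0.3976) = 1.660
Loading dose = maintenance dose × R = 414 × 1.660 ≈ 687 mg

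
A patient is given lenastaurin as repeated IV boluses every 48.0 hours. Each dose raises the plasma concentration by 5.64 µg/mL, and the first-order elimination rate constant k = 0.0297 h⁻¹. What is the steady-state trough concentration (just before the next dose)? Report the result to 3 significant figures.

Fraction remaining after one interval: e^(−kτ) = e^(−0.02970 × 48.0) = 0.2404
R = 1 / (1 − 0.2404) = 1.316
Css,max = 5.64 × 1.316 = 7.425 µg/mL
Css,min = Css,max × e^(−kτ) = 7.425 × 0.2404 ≈ 1.78 µg/mL

1.78 µg/mL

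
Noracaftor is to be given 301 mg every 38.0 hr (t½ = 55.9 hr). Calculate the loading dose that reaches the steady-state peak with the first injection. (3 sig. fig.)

801 mg

k = ln 2 / 55.9 = 0.01240 hr⁻¹
Accumulation ratio R = 1 / (1 − e^(−kτ)) = 1 / (1 − e^(−0.01240×38.0)) = 1 / (1 − 0.6243) = 2.661
Loading dose = maintenance dose × R = 301 × 2.661 ≈ 801 mg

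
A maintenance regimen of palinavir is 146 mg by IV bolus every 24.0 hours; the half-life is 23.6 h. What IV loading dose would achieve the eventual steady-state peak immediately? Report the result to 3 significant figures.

k = ln 2 / 23.6 = 0.02937 h⁻¹
Accumulation ratio R = 1 / (1 − e^(−kτ)) = 1 / (1 − e^(−0.02937×24.0)) = 1 / (1 − 0.4942) = 1.977
Loading dose = maintenance dose × R = 146 × 1.977 ≈ 289 mg

289 mg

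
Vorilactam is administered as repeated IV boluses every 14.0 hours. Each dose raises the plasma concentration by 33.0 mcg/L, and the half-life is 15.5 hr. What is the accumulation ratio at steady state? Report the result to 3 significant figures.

k = ln 2 / 15.5 = 0.04472 hr⁻¹
Fraction remaining after one interval: e^(−kτ) = e^(−0.04472 × 14.0) = 0.5347
R = 1 / (1 − 0.5347) = 1 / 0.4653 ≈ 2.15

2.15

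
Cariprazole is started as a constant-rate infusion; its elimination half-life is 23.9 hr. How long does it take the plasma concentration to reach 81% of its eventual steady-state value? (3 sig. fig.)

k = ln 2 / 23.9 = 0.02900 hr⁻¹
f = 1 − e^(−kt)  ⇒  t = −ln(1 − f) / k
t = −ln(1 − 0.81) / 0.02900 = 1.661 / 0.02900 ≈ 57.3 hours

57.3 hours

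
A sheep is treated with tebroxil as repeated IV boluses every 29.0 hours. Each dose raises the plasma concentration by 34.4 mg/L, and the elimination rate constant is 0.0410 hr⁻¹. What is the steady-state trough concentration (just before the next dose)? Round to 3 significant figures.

Fraction remaining after one interval: e^(−kτ) = e^(−0.04100 × 29.0) = 0.3045
R = 1 / (1 − 0.3045) = 1.438
Css,max = 34.4 × 1.438 = 49.46 mg/L
Css,min = Css,max × e^(−kτ) = 49.46 × 0.3045 ≈ 15.1 mg/L

15.1 mg/L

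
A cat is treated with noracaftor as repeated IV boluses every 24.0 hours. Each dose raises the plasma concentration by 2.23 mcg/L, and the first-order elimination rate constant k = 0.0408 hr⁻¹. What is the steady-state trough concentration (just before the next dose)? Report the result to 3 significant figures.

Fraction remaining after one interval: e^(−kτ) = e^(−0.04080 × 24.0) = 0.3756
R = 1 / (1 − 0.3756) = 1.602
Css,max = 2.23 × 1.602 = 3.571 mcg/L
Css,min = Css,max × e^(−kτ) = 3.571 × 0.3756 ≈ 1.34 mcg/L

1.34 mcg/L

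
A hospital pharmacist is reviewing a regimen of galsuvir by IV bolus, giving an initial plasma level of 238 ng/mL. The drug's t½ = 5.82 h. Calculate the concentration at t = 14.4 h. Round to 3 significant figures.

42.8 ng/mL

k = ln 2 / 5.82 = 0.1191 h⁻¹
14.4 h is 2.474 half-lives, so C = 238 × (1/2)^2.474 = 238 × 0.1800 ≈ 42.8 ng/mL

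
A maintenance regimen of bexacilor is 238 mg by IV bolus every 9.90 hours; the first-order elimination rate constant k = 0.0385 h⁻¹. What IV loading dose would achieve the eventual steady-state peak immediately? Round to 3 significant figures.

Accumulation ratio R = 1 / (1 − e^(−kτ)) = 1 / (1 − e^(−0.03850×9.90)) = 1 / (1 − 0.6831) = 3.155
Loading dose = maintenance dose × R = 238 × 3.155 ≈ 751 mg

751 mg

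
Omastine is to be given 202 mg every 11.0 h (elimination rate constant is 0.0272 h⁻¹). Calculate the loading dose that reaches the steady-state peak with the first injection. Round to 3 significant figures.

Accumulation ratio R = 1 / (1 − e^(−kτ)) = 1 / (1 − e^(−0.02720×11.0)) = 1 / (1 − 0.7414) = 3.867
Loading dose = maintenance dose × R = 202 × 3.867 ≈ 781 mg

781 mg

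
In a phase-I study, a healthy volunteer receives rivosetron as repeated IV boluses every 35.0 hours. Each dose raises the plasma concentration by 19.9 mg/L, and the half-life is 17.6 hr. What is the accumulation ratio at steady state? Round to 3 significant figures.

k = ln 2 / 17.6 = 0.03938 hr⁻¹
Fraction remaining after one interval: e^(−kτ) = e^(−0.03938 × 35.0) = 0.2520
R = 1 / (1 − 0.2520) = 1 / 0.7480 ≈ 1.34

1.34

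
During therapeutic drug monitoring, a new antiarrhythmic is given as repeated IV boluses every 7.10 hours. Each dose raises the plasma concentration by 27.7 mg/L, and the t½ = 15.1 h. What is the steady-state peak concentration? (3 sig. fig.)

k = ln 2 / 15.1 = 0.04590 h⁻¹
Fraction remaining after one interval: e^(−kτ) = e^(−0.04590 × 7.10) = 0.7219
R = 1 / (1 − 0.7219) = 3.595
Css,max = 27.7 × 3.595 ≈ 99.6 mg/L

99.6 mg/L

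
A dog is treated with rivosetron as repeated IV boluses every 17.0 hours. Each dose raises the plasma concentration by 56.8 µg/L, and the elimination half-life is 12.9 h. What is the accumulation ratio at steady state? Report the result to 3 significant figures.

k = ln 2 / 12.9 = 0.05373 h⁻¹
Fraction remaining after one interval: e^(−kτ) = e^(−0.05373 × 17.0) = 0.4011
R = 1 / (1 − 0.4011) = 1 / 0.5989 ≈ 1.67

1.67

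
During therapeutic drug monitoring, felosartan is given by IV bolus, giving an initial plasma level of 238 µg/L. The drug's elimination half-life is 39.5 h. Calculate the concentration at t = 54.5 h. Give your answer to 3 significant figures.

91.5 µg/L

k = ln 2 / 39.5 = 0.01755 h⁻¹
C(t) = C₀ e^(−kt) = 238 × e^(−0.01755 × 54.5) = 238 × e^(−0.9564) = 238 × 0.3843 ≈ 91.5 µg/L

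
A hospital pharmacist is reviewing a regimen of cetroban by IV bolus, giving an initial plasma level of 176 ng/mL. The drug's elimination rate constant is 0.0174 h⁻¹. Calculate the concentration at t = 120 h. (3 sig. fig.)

21.8 ng/mL

C(t) = C₀ e^(−kt) = 176 × e^(−0.01740 × 120) = 176 × e^(−2.088) = 176 × 0.1239 ≈ 21.8 ng/mL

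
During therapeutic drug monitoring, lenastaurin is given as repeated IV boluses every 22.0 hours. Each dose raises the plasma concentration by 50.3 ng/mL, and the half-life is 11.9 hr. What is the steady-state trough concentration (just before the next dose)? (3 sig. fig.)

k = ln 2 / 11.9 = 0.05825 hr⁻¹
Fraction remaining after one interval: e^(−kτ) = e^(−0.05825 × 22.0) = 0.2776
R = 1 / (1 − 0.2776) = 1.384
Css,max = 50.3 × 1.384 = 69.63 ng/mL
Css,min = Css,max × e^(−kτ) = 69.63 × 0.2776 ≈ 19.3 ng/mL

19.3 ng/mL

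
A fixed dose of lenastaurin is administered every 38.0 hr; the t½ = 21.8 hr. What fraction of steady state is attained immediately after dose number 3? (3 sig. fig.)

k = ln 2 / 21.8 = 0.03180 hr⁻¹
f_n = 1 − e^(−nkτ) = 1 − e^(−3 × 0.03180 × 38.0) = 1 − e^(−3.625) = 1 − 0.02666 ≈ 0.973

0.973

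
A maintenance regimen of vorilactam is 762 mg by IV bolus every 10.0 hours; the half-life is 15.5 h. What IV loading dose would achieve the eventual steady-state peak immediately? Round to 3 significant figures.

k = ln 2 / 15.5 = 0.04472 h⁻¹
Accumulation ratio R = 1 / (1 − e^(−kτ)) = 1 / (1 − e^(−0.04472×10.0)) = 1 / (1 − 0.6394) = 2.773
Loading dose = maintenance dose × R = 762 × 2.773 ≈ 2110 mg

2110 mg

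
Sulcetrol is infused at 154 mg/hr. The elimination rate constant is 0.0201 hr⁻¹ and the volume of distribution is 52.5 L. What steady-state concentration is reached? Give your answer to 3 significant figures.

146 µg/mL

CL = k · V = 0.0201 × 52.5 = 1.055 L/hr
Css = rate / CL = 154 / 1.055 ≈ 146 µg/mL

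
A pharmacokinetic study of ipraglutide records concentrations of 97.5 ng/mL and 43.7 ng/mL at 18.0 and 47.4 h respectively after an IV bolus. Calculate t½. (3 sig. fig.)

25.4 hours

k = ln(C₁/C₂) / (t₂ − t₁) = ln(97.5/43.7) / (47.4 − 18.0)
  = 0.8025 / 29.40 = 0.02730 h⁻¹
t½ = ln 2 / k = ln 2 / 0.02730 ≈ 25.4 hours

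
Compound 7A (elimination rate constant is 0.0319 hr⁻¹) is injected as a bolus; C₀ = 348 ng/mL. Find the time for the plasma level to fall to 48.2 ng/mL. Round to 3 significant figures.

C(t) = C₀ e^(−kt)  ⇒  t = ln(C₀/C) / k
t = ln(348/48.2) / 0.03190 = 1.977 / 0.03190 ≈ 62.0 hours

62.0 hours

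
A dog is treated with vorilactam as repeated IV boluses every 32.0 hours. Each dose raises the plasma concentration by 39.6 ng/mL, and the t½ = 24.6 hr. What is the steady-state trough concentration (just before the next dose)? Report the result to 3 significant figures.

27.1 ng/mL

k = ln 2 / 24.6 = 0.02818 hr⁻¹
Fraction remaining after one interval: e^(−kτ) = e^(−0.02818 × 32.0) = 0.4059
R = 1 / (1 − 0.4059) = 1.683
Css,max = 39.6 × 1.683 = 66.66 ng/mL
Css,min = Css,max × e^(−kτ) = 66.66 × 0.4059 ≈ 27.1 ng/mL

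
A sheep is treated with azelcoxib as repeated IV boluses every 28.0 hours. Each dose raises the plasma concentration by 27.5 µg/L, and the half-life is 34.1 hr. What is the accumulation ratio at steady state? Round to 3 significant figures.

2.30

k = ln 2 / 34.1 = 0.02033 hr⁻¹
Fraction remaining after one interval: e^(−kτ) = e^(−0.02033 × 28.0) = 0.5660
R = 1 / (1 − 0.5660) = 1 / 0.4340 ≈ 2.30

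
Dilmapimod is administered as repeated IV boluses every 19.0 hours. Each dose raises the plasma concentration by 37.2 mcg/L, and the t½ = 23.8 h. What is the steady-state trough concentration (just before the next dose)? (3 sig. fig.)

50.3 mcg/L

k = ln 2 / 23.8 = 0.02912 h⁻¹
Fraction remaining after one interval: e^(−kτ) = e^(−0.02912 × 19.0) = 0.5750
R = 1 / (1 − 0.5750) = 2.353
Css,max = 37.2 × 2.353 = 87.53 mcg/L
Css,min = Css,max × e^(−kτ) = 87.53 × 0.5750 ≈ 50.3 mcg/L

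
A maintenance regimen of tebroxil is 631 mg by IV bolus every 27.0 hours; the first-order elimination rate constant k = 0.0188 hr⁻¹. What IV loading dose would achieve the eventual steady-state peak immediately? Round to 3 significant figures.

Accumulation ratio R = 1 / (1 − e^(−kτ)) = 1 / (1 − e^(−0.01880×27.0)) = 1 / (1 − 0.6019) = 2.512
Loading dose = maintenance dose × R = 631 × 2.512 ≈ 1590 mg

1590 mg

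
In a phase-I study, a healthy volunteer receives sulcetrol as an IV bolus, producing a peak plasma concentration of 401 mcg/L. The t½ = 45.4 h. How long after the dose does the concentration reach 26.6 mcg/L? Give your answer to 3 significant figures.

k = ln 2 / 45.4 = 0.01527 h⁻¹
C(t) = C₀ e^(−kt)  ⇒  t = ln(C₀/C) / k
t = ln(401/26.6) / 0.01527 = 2.713 / 0.01527 ≈ 178 hours

178 hours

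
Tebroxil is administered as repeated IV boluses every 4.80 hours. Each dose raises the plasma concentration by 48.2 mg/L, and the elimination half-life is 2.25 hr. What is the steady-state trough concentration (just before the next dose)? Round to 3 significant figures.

14.2 mg/L

k = ln 2 / 2.25 = 0.3081 hr⁻¹
Fraction remaining after one interval: e^(−kτ) = e^(−0.3081 × 4.80) = 0.2279
R = 1 / (1 − 0.2279) = 1.295
Css,max = 48.2 × 1.295 = 62.43 mg/L
Css,min = Css,max × e^(−kτ) = 62.43 × 0.2279 ≈ 14.2 mg/L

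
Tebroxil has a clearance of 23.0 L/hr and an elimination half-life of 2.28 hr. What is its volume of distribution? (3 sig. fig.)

75.7 L

k = ln 2 / t½ = ln 2 / 2.28 = 0.3040 hr⁻¹
V = CL / k = 23.0 / 0.3040 ≈ 75.7 L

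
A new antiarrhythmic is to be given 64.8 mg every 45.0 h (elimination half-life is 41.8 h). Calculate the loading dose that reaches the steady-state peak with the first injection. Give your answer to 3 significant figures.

123 mg

k = ln 2 / 41.8 = 0.01658 h⁻¹
Accumulation ratio R = 1 / (1 − e^(−kτ)) = 1 / (1 − e^(−0.01658×45.0)) = 1 / (1 − 0.4742) = 1.902
Loading dose = maintenance dose × R = 64.8 × 1.902 ≈ 123 mg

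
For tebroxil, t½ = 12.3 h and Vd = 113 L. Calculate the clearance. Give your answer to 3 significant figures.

k = ln 2 / t½ = ln 2 / 12.3 = 0.05635 h⁻¹
CL = k · V = 0.05635 × 113 ≈ 6.37 L/h

6.37 L/h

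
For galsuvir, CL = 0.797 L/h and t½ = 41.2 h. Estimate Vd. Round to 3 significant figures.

47.4 L

k = ln 2 / t½ = ln 2 / 41.2 = 0.01682 h⁻¹
V = CL / k = 0.797 / 0.01682 ≈ 47.4 L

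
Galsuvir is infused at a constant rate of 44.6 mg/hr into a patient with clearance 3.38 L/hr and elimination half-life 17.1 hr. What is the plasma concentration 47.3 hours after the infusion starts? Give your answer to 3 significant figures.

Css = rate / CL = 44.6 / 3.38 = 13.20 mg/L
k = ln 2 / 17.1 = 0.04053 hr⁻¹
C(t) = Css (1 − e^(−kt)) = 13.20 × (1 − e^(−1.917)) = 13.20 × 0.8530 ≈ 11.3 mg/L

11.3 mg/L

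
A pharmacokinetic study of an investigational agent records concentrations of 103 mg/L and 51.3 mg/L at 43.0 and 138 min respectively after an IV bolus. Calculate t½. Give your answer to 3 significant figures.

94.5 minutes

k = ln(C₁/C₂) / (t₂ − t₁) = ln(103/51.3) / (138 − 43.0)
  = 0.6970 / 95.00 = 0.007337 min⁻¹
t½ = ln 2 / k = ln 2 / 0.007337 ≈ 94.5 minutes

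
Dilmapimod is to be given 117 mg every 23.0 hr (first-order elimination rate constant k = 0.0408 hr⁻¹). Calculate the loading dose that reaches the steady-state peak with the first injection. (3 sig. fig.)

Accumulation ratio R = 1 / (1 − e^(−kτ)) = 1 / (1 − e^(−0.04080×23.0)) = 1 / (1 − 0.3913) = 1.643
Loading dose = maintenance dose × R = 117 × 1.643 ≈ 192 mg

192 mg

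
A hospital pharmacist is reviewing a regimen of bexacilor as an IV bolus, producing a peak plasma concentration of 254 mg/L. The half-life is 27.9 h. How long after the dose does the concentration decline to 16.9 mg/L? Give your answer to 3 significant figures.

k = ln 2 / 27.9 = 0.02484 h⁻¹
C(t) = C₀ e^(−kt)  ⇒  t = ln(C₀/C) / k
t = ln(254/16.9) / 0.02484 = 2.710 / 0.02484 ≈ 109 hours

109 hours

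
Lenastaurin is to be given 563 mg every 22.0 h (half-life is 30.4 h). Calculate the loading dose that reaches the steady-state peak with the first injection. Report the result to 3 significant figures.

1430 mg

k = ln 2 / 30.4 = 0.02280 h⁻¹
Accumulation ratio R = 1 / (1 − e^(−kτ)) = 1 / (1 − e^(−0.02280×22.0)) = 1 / (1 − 0.6055) = 2.535
Loading dose = maintenance dose × R = 563 × 2.535 ≈ 1430 mg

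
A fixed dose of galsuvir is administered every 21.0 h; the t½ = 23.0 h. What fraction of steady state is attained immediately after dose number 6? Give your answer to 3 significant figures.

0.978

k = ln 2 / 23.0 = 0.03014 h⁻¹
f_n = 1 − e^(−nkτ) = 1 − e^(−6 × 0.03014 × 21.0) = 1 − e^(−3.797) = 1 − 0.02243 ≈ 0.978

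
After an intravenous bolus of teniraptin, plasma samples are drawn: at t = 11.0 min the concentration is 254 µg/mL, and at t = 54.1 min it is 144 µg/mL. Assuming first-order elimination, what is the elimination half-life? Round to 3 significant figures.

52.6 minutes

k = ln(C₁/C₂) / (t₂ − t₁) = ln(254/144) / (54.1 − 11.0)
  = 0.5675 / 43.10 = 0.01317 min⁻¹
t½ = ln 2 / k = ln 2 / 0.01317 ≈ 52.6 minutes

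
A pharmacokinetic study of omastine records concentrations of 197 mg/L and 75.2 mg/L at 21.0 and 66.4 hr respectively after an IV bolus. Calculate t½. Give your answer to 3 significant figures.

k = ln(C₁/C₂) / (t₂ − t₁) = ln(197/75.2) / (66.4 − 21.0)
  = 0.9631 / 45.40 = 0.02121 hr⁻¹
t½ = ln 2 / k = ln 2 / 0.02121 ≈ 32.7 hours

32.7 hours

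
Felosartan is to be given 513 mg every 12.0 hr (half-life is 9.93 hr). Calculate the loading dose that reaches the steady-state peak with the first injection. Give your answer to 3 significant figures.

904 mg

k = ln 2 / 9.93 = 0.06980 hr⁻¹
Accumulation ratio R = 1 / (1 − e^(−kτ)) = 1 / (1 − e^(−0.06980×12.0)) = 1 / (1 − 0.4327) = 1.763
Loading dose = maintenance dose × R = 513 × 1.763 ≈ 904 mg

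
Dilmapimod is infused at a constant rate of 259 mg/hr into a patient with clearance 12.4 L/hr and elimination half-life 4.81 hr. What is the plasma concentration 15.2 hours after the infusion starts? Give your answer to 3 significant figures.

18.6 mg/L

Css = rate / CL = 259 / 12.4 = 20.89 mg/L
k = ln 2 / 4.81 = 0.1441 hr⁻¹
C(t) = Css (1 − e^(−kt)) = 20.89 × (1 − e^(−2.190)) = 20.89 × 0.8881 ≈ 18.6 mg/L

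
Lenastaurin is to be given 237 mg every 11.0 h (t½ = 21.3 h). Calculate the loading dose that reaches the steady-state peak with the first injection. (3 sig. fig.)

788 mg

k = ln 2 / 21.3 = 0.03254 h⁻¹
Accumulation ratio R = 1 / (1 − e^(−kτ)) = 1 / (1 − e^(−0.03254×11.0)) = 1 / (1 − 0.6991) = 3.323
Loading dose = maintenance dose × R = 237 × 3.323 ≈ 788 mg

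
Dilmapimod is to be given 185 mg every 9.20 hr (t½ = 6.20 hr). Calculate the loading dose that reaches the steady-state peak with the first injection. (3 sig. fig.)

288 mg

k = ln 2 / 6.20 = 0.1118 hr⁻¹
Accumulation ratio R = 1 / (1 − e^(−kτ)) = 1 / (1 − e^(−0.1118×9.20)) = 1 / (1 − 0.3575) = 1.556
Loading dose = maintenance dose × R = 185 × 1.556 ≈ 288 mg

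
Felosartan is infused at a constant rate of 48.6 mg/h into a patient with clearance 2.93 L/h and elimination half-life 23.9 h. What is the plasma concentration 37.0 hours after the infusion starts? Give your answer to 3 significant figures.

10.9 mg/L

Css = rate / CL = 48.6 / 2.93 = 16.59 mg/L
k = ln 2 / 23.9 = 0.02900 h⁻¹
C(t) = Css (1 − e^(−kt)) = 16.59 × (1 − e^(−1.073)) = 16.59 × 0.6580 ≈ 10.9 mg/L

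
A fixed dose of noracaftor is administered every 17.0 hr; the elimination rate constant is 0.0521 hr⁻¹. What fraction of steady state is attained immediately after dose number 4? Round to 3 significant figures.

0.971

f_n = 1 − e^(−nkτ) = 1 − e^(−4 × 0.05210 × 17.0) = 1 − e^(−3.543) = 1 − 0.02893 ≈ 0.971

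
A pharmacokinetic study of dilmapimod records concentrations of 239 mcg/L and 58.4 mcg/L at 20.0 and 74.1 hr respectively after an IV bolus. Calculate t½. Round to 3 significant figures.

k = ln(C₁/C₂) / (t₂ − t₁) = ln(239/58.4) / (74.1 − 20.0)
  = 1.409 / 54.10 = 0.02605 hr⁻¹
t½ = ln 2 / k = ln 2 / 0.02605 ≈ 26.6 hours

26.6 hours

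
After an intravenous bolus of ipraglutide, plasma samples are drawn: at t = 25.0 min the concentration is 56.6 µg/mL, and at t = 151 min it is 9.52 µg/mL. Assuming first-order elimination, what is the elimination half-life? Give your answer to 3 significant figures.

49.0 minutes

k = ln(C₁/C₂) / (t₂ − t₁) = ln(56.6/9.52) / (151 − 25.0)
  = 1.783 / 126.0 = 0.01415 min⁻¹
t½ = ln 2 / k = ln 2 / 0.01415 ≈ 49.0 minutes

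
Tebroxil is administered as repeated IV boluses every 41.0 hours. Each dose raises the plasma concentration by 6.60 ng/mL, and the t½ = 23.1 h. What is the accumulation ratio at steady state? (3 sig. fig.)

1.41

k = ln 2 / 23.1 = 0.03001 h⁻¹
Fraction remaining after one interval: e^(−kτ) = e^(−0.03001 × 41.0) = 0.2922
R = 1 / (1 − 0.2922) = 1 / 0.7078 ≈ 1.41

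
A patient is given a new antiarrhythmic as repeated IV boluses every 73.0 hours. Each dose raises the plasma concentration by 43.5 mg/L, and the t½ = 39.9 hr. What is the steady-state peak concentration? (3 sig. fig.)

60.5 mg/L

k = ln 2 / 39.9 = 0.01737 hr⁻¹
Fraction remaining after one interval: e^(−kτ) = e^(−0.01737 × 73.0) = 0.2813
R = 1 / (1 − 0.2813) = 1.391
Css,max = 43.5 × 1.391 ≈ 60.5 mg/L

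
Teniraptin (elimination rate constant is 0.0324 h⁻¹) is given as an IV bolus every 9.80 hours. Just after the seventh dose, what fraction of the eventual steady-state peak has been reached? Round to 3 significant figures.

f_n = 1 − e^(−nkτ) = 1 − e^(−7 × 0.03240 × 9.80) = 1 − e^(−2.223) = 1 − 0.1083 ≈ 0.892

0.892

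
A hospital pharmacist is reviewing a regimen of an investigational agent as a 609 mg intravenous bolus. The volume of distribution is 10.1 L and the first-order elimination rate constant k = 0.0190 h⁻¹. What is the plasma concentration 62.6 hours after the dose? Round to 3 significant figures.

C₀ = dose / V = 609 / 10.1 = 60.30 mg/L
C(t) = C₀ e^(−kt) = 60.30 × e^(−0.01900 × 62.6) = 60.30 × e^(−1.189) = 60.30 × 0.3044 ≈ 18.4 mg/L

18.4 mg/L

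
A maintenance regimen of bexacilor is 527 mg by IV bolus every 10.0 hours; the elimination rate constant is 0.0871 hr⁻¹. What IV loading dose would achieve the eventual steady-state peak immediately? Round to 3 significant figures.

906 mg

Accumulation ratio R = 1 / (1 − e^(−kτ)) = 1 / (1 − e^(−0.08710×10.0)) = 1 / (1 − 0.4185) = 1.720
Loading dose = maintenance dose × R = 527 × 1.720 ≈ 906 mg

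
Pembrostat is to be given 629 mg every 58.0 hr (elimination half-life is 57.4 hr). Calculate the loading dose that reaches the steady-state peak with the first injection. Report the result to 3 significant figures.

1250 mg

k = ln 2 / 57.4 = 0.01208 hr⁻¹
Accumulation ratio R = 1 / (1 − e^(−kτ)) = 1 / (1 − e^(−0.01208×58.0)) = 1 / (1 − 0.4964) = 1.986
Loading dose = maintenance dose × R = 629 × 1.986 ≈ 1250 mg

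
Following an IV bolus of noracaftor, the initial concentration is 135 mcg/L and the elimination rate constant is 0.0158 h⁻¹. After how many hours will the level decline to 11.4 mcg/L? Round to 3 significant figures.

156 hours

C(t) = C₀ e^(−kt)  ⇒  t = ln(C₀/C) / k
t = ln(135/11.4) / 0.01580 = 2.472 / 0.01580 ≈ 156 hours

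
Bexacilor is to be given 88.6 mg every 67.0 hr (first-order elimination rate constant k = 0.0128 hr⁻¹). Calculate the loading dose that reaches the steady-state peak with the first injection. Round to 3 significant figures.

154 mg

Accumulation ratio R = 1 / (1 − e^(−kτ)) = 1 / (1 − e^(−0.01280×67.0)) = 1 / (1 − 0.4242) = 1.737
Loading dose = maintenance dose × R = 88.6 × 1.737 ≈ 154 mg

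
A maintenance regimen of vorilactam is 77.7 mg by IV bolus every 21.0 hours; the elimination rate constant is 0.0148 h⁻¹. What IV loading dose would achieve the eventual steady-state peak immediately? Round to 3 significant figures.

Accumulation ratio R = 1 / (1 − e^(−kτ)) = 1 / (1 − e^(−0.01480×21.0)) = 1 / (1 − 0.7329) = 3.743
Loading dose = maintenance dose × R = 77.7 × 3.743 ≈ 291 mg

291 mg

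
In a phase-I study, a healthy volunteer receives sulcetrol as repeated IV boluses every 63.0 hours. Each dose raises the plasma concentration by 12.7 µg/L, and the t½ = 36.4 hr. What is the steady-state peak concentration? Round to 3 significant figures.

18.2 µg/L

k = ln 2 / 36.4 = 0.01904 hr⁻¹
Fraction remaining after one interval: e^(−kτ) = e^(−0.01904 × 63.0) = 0.3013
R = 1 / (1 − 0.3013) = 1.431
Css,max = 12.7 × 1.431 ≈ 18.2 µg/L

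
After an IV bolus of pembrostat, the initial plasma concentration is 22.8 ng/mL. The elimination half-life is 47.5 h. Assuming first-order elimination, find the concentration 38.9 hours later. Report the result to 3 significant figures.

12.9 ng/mL

k = ln 2 / 47.5 = 0.01459 h⁻¹
C(t) = C₀ e^(−kt) = 22.8 × e^(−0.01459 × 38.9) = 22.8 × e^(−0.5677) = 22.8 × 0.5669 ≈ 12.9 ng/mL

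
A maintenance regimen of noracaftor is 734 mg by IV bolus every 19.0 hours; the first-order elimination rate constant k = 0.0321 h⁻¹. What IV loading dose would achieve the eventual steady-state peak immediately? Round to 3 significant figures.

Accumulation ratio R = 1 / (1 − e^(−kτ)) = 1 / (1 − e^(−0.03210×19.0)) = 1 / (1 − 0.5434) = 2.190
Loading dose = maintenance dose × R = 734 × 2.190 ≈ 1610 mg

1610 mg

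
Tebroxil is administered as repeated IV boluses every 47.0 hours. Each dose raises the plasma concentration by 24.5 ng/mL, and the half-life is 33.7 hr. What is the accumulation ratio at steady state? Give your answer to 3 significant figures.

k = ln 2 / 33.7 = 0.02057 hr⁻¹
Fraction remaining after one interval: e^(−kτ) = e^(−0.02057 × 47.0) = 0.3803
R = 1 / (1 − 0.3803) = 1 / 0.6197 ≈ 1.61

1.61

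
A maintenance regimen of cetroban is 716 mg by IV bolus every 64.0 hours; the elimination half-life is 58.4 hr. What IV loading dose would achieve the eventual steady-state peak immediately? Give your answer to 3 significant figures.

1350 mg

k = ln 2 / 58.4 = 0.01187 hr⁻¹
Accumulation ratio R = 1 / (1 − e^(−kτ)) = 1 / (1 − e^(−0.01187×64.0)) = 1 / (1 − 0.4678) = 1.879
Loading dose = maintenance dose × R = 716 × 1.879 ≈ 1350 mg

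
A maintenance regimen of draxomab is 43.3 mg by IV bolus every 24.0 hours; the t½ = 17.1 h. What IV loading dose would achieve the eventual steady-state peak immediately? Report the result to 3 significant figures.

69.6 mg

k = ln 2 / 17.1 = 0.04053 h⁻¹
Accumulation ratio R = 1 / (1 − e^(−kτ)) = 1 / (1 − e^(−0.04053×24.0)) = 1 / (1 − 0.3780) = 1.608
Loading dose = maintenance dose × R = 43.3 × 1.608 ≈ 69.6 mg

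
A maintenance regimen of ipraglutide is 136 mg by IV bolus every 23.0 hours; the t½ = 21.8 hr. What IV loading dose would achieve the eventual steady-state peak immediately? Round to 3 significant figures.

k = ln 2 / 21.8 = 0.03180 hr⁻¹
Accumulation ratio R = 1 / (1 − e^(−kτ)) = 1 / (1 − e^(−0.03180×23.0)) = 1 / (1 − 0.4813) = 1.928
Loading dose = maintenance dose × R = 136 × 1.928 ≈ 262 mg

262 mg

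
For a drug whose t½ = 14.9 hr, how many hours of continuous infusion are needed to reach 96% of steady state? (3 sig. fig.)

69.2 hours

k = ln 2 / 14.9 = 0.04652 hr⁻¹
f = 1 − e^(−kt)  ⇒  t = −ln(1 − f) / k
t = −ln(1 − 0.96) / 0.04652 = 3.219 / 0.04652 ≈ 69.2 hours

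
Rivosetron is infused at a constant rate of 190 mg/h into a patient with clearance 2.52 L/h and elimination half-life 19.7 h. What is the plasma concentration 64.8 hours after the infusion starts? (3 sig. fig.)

Css = rate / CL = 190 / 2.52 = 75.40 µg/mL
k = ln 2 / 19.7 = 0.03519 h⁻¹
C(t) = Css (1 − e^(−kt)) = 75.40 × (1 − e^(−2.280)) = 75.40 × 0.8977 ≈ 67.7 µg/mL

67.7 µg/mL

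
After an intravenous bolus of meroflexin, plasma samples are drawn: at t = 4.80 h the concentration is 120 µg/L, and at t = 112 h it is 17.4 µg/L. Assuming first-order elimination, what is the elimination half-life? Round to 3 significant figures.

k = ln(C₁/C₂) / (t₂ − t₁) = ln(120/17.4) / (112 − 4.80)
  = 1.931 / 107.2 = 0.01801 h⁻¹
t½ = ln 2 / k = ln 2 / 0.01801 ≈ 38.5 hours

38.5 hours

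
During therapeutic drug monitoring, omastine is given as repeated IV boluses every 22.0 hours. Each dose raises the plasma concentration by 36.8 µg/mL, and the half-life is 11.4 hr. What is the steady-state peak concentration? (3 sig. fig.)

k = ln 2 / 11.4 = 0.06080 hr⁻¹
Fraction remaining after one interval: e^(−kτ) = e^(−0.06080 × 22.0) = 0.2625
R = 1 / (1 − 0.2625) = 1.356
Css,max = 36.8 × 1.356 ≈ 49.9 µg/mL

49.9 µg/mL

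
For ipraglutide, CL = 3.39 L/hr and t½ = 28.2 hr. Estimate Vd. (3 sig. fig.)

k = ln 2 / t½ = ln 2 / 28.2 = 0.02458 hr⁻¹
V = CL / k = 3.39 / 0.02458 ≈ 138 L

138 L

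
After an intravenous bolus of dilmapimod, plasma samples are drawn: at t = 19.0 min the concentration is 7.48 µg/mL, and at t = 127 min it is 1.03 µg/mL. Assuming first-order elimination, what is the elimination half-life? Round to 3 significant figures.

k = ln(C₁/C₂) / (t₂ − t₁) = ln(7.48/1.03) / (127 − 19.0)
  = 1.983 / 108.0 = 0.01836 min⁻¹
t½ = ln 2 / k = ln 2 / 0.01836 ≈ 37.8 minutes

37.8 minutes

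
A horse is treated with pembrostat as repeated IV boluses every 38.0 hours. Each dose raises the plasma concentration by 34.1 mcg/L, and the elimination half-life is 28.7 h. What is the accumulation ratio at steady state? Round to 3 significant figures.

k = ln 2 / 28.7 = 0.02415 h⁻¹
Fraction remaining after one interval: e^(−kτ) = e^(−0.02415 × 38.0) = 0.3994
R = 1 / (1 − 0.3994) = 1 / 0.6006 ≈ 1.67

1.67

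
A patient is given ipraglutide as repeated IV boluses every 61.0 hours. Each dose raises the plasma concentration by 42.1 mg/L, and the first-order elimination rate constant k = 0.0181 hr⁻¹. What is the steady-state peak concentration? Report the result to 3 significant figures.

Fraction remaining after one interval: e^(−kτ) = e^(−0.01810 × 61.0) = 0.3315
R = 1 / (1 − 0.3315) = 1.496
Css,max = 42.1 × 1.496 ≈ 63.0 mg/L

63.0 mg/L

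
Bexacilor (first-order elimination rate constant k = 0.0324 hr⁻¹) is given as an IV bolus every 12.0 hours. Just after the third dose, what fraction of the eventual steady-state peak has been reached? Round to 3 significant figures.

0.689

f_n = 1 − e^(−nkτ) = 1 − e^(−3 × 0.03240 × 12.0) = 1 − e^(−1.166) = 1 − 0.3115 ≈ 0.689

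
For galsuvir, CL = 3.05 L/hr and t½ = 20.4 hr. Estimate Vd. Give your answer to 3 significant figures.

89.8 L

k = ln 2 / t½ = ln 2 / 20.4 = 0.03398 hr⁻¹
V = CL / k = 3.05 / 0.03398 ≈ 89.8 L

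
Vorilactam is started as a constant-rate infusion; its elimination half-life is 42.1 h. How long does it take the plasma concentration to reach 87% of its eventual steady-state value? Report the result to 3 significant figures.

124 hours

k = ln 2 / 42.1 = 0.01646 h⁻¹
f = 1 − e^(−kt)  ⇒  t = −ln(1 − f) / k
t = −ln(1 − 0.87) / 0.01646 = 2.040 / 0.01646 ≈ 124 hours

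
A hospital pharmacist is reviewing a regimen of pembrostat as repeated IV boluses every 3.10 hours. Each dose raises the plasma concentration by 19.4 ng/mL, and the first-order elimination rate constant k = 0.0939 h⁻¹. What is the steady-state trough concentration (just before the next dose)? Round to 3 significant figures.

57.4 ng/mL

Fraction remaining after one interval: e^(−kτ) = e^(−0.09390 × 3.10) = 0.7474
R = 1 / (1 − 0.7474) = 3.960
Css,max = 19.4 × 3.960 = 76.82 ng/mL
Css,min = Css,max × e^(−kτ) = 76.82 × 0.7474 ≈ 57.4 ng/mL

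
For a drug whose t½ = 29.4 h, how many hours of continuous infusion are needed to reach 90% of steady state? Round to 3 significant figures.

97.7 hours

k = ln 2 / 29.4 = 0.02358 h⁻¹
f = 1 − e^(−kt)  ⇒  t = −ln(1 − f) / k
t = −ln(1 − 0.9) / 0.02358 = 2.303 / 0.02358 ≈ 97.7 hours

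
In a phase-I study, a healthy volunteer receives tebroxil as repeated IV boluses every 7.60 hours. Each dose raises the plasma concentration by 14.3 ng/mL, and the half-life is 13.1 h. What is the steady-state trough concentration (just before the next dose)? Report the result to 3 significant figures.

28.9 ng/mL

k = ln 2 / 13.1 = 0.05291 h⁻¹
Fraction remaining after one interval: e^(−kτ) = e^(−0.05291 × 7.60) = 0.6689
R = 1 / (1 − 0.6689) = 3.020
Css,max = 14.3 × 3.020 = 43.19 ng/mL
Css,min = Css,max × e^(−kτ) = 43.19 × 0.6689 ≈ 28.9 ng/mL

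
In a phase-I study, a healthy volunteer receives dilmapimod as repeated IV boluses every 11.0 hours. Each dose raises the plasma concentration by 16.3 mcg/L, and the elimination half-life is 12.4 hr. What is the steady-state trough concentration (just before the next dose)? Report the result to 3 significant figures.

k = ln 2 / 12.4 = 0.05590 hr⁻¹
Fraction remaining after one interval: e^(−kτ) = e^(−0.05590 × 11.0) = 0.5407
R = 1 / (1 − 0.5407) = 2.177
Css,max = 16.3 × 2.177 = 35.49 mcg/L
Css,min = Css,max × e^(−kτ) = 35.49 × 0.5407 ≈ 19.2 mcg/L

19.2 mcg/L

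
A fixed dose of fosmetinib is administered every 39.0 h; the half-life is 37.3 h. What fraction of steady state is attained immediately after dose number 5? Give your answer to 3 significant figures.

k = ln 2 / 37.3 = 0.01858 h⁻¹
f_n = 1 − e^(−nkτ) = 1 − e^(−5 × 0.01858 × 39.0) = 1 − e^(−3.624) = 1 − 0.02668 ≈ 0.973

0.973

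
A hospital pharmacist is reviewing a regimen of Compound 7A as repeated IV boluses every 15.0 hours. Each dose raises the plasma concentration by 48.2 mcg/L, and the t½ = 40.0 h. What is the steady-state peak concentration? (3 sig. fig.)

k = ln 2 / 40.0 = 0.01733 h⁻¹
Fraction remaining after one interval: e^(−kτ) = e^(−0.01733 × 15.0) = 0.7711
R = 1 / (1 − 0.7711) = 4.369
Css,max = 48.2 × 4.369 ≈ 211 mcg/L

211 mcg/L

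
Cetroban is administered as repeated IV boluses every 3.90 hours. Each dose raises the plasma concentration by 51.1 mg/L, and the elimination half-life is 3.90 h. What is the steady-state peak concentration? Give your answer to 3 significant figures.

k = ln 2 / 3.90 = 0.1777 h⁻¹
Fraction remaining after one interval: e^(−kτ) = e^(−0.1777 × 3.90) = 0.5000
R = 1 / (1 − 0.5000) = 2.000
Css,max = 51.1 × 2.000 ≈ 102 mg/L

102 mg/L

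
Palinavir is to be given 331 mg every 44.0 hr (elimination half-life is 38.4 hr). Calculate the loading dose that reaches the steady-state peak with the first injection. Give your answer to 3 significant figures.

604 mg

k = ln 2 / 38.4 = 0.01805 hr⁻¹
Accumulation ratio R = 1 / (1 − e^(−kτ)) = 1 / (1 − e^(−0.01805×44.0)) = 1 / (1 − 0.4519) = 1.825
Loading dose = maintenance dose × R = 331 × 1.825 ≈ 604 mg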